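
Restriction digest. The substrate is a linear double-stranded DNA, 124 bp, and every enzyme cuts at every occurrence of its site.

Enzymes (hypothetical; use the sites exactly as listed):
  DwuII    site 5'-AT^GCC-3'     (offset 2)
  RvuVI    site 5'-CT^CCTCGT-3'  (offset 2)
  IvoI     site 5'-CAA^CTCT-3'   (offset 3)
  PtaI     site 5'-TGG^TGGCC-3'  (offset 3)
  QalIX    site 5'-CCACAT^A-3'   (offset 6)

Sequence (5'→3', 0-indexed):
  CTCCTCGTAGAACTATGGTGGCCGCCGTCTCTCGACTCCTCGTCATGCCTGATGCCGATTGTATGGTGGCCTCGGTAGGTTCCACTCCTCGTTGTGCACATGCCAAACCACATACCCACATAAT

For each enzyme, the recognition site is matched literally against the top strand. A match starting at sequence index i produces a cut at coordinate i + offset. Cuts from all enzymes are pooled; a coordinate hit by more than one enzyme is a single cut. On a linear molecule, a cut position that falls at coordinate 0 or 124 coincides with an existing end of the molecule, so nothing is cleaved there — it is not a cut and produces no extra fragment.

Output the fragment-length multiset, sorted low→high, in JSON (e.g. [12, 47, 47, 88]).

Scan for sites:
  DwuII (ATGCC, off=2): starts [44, 51, 99] → cuts [46, 53, 101]
  RvuVI (CTCCTCGT, off=2): starts [0, 35, 84] → cuts [2, 37, 86]
  IvoI (CAACTCT, off=3): no sites
  PtaI (TGGTGGCC, off=3): starts [15, 63] → cuts [18, 66]
  QalIX (CCACATA, off=6): starts [107, 115] → cuts [113, 121]

Pooled cuts: [2, 18, 37, 46, 53, 66, 86, 101, 113, 121]

Fragments:
  [0,2): 2 bp
  [2,18): 16 bp
  [18,37): 19 bp
  [37,46): 9 bp
  [46,53): 7 bp
  [53,66): 13 bp
  [66,86): 20 bp
  [86,101): 15 bp
  [101,113): 12 bp
  [113,121): 8 bp
  [121,124): 3 bp

[2,3,7,8,9,12,13,15,16,19,20]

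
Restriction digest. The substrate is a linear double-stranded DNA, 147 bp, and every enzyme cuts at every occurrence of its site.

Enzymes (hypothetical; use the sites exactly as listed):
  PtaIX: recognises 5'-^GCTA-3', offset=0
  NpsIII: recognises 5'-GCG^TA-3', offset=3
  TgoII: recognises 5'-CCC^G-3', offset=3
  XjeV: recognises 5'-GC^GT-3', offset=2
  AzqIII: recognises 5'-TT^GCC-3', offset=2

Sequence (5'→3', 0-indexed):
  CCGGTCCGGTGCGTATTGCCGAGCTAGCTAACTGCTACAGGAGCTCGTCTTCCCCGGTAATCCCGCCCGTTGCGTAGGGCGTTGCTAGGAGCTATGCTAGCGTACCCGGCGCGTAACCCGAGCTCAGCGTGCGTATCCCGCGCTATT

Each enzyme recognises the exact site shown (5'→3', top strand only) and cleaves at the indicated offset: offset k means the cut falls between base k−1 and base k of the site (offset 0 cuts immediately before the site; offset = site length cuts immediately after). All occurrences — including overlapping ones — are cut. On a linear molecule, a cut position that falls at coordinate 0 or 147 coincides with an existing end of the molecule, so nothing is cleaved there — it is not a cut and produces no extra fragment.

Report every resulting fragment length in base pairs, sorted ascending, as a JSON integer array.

Scan for sites:
  PtaIX GCTA/0: at [22, 26, 33, 83, 90, 95, 141] ⇒ [22, 26, 33, 83, 90, 95, 141]
  NpsIII GCGTA/3: at [10, 71, 99, 110, 130] ⇒ [13, 74, 102, 113, 133]
  TgoII CCCG/3: at [52, 61, 65, 104, 116, 136] ⇒ [55, 64, 68, 107, 119, 139]
  XjeV GCGT/2: at [10, 71, 78, 99, 110, 126, 130] ⇒ [12, 73, 80, 101, 112, 128, 132]
  AzqIII TTGCC/2: at [15] ⇒ [17]

Pooled cuts: [12, 13, 17, 22, 26, 33, 55, 64, 68, 73, 74, 80, 83, 90, 95, 101, 102, 107, 112, 113, 119, 128, 132, 133, 139, 141]

Fragments:
  [0,12): 12 bp
  [12,13): 1 bp
  [13,17): 4 bp
  [17,22): 5 bp
  [22,26): 4 bp
  [26,33): 7 bp
  [33,55): 22 bp
  [55,64): 9 bp
  [64,68): 4 bp
  [68,73): 5 bp
  [73,74): 1 bp
  [74,80): 6 bp
  [80,83): 3 bp
  [83,90): 7 bp
  [90,95): 5 bp
  [95,101): 6 bp
  [101,102): 1 bp
  [102,107): 5 bp
  [107,112): 5 bp
  [112,113): 1 bp
  [113,119): 6 bp
  [119,128): 9 bp
  [128,132): 4 bp
  [132,133): 1 bp
  [133,139): 6 bp
  [139,141): 2 bp
  [141,147): 6 bp

[1,1,1,1,1,2,3,4,4,4,4,5,5,5,5,5,6,6,6,6,6,7,7,9,9,12,22]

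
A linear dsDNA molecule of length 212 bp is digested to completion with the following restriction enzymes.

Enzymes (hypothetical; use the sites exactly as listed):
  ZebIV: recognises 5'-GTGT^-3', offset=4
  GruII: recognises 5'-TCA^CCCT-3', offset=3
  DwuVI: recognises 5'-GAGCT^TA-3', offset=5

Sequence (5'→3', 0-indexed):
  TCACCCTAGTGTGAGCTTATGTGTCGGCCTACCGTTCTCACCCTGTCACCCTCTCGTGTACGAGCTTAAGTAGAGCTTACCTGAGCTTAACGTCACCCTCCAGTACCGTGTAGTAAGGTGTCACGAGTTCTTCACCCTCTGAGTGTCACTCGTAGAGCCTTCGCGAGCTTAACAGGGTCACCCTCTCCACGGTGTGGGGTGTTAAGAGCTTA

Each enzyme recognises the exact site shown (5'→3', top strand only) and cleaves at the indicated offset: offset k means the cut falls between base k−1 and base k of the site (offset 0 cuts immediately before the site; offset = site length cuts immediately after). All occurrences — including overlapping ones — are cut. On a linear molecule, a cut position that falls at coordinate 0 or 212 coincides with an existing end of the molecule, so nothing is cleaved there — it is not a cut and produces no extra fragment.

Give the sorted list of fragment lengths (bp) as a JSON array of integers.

Scan for sites:
  ZebIV (GTGT, off=4): starts [8, 20, 55, 107, 117, 142, 191, 198] → cuts [12, 24, 59, 111, 121, 146, 195, 202]
  GruII (TCACCCT, off=3): starts [0, 37, 45, 92, 131, 177] → cuts [3, 40, 48, 95, 134, 180]
  DwuVI (GAGCTTA, off=5): starts [12, 61, 72, 82, 164, 205] → cuts [17, 66, 77, 87, 169, 210]

All cut coordinates (distinct, sorted): [3, 12, 17, 24, 40, 48, 59, 66, 77, 87, 95, 111, 121, 134, 146, 169, 180, 195, 202, 210]

Fragment lengths:
  [0,3): 3 bp
  [3,12): 9 bp
  [12,17): 5 bp
  [17,24): 7 bp
  [24,40): 16 bp
  [40,48): 8 bp
  [48,59): 11 bp
  [59,66): 7 bp
  [66,77): 11 bp
  [77,87): 10 bp
  [87,95): 8 bp
  [95,111): 16 bp
  [111,121): 10 bp
  [121,134): 13 bp
  [134,146): 12 bp
  [146,169): 23 bp
  [169,180): 11 bp
  [180,195): 15 bp
  [195,202): 7 bp
  [202,210): 8 bp
  [210,212): 2 bp

[2,3,5,7,7,7,8,8,8,9,10,10,11,11,11,12,13,15,16,16,23]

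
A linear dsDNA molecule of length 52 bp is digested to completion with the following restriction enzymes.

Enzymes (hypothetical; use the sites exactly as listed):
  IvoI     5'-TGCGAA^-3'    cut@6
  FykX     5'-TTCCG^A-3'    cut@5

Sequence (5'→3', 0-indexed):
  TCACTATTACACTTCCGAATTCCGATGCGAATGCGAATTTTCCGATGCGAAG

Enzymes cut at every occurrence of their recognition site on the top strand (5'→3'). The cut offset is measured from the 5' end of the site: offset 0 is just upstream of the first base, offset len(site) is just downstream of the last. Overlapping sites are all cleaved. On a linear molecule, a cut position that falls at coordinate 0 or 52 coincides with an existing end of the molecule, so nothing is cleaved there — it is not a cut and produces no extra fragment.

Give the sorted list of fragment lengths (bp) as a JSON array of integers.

Scan for sites:
  IvoI (TGCGAA, off=6): starts [25, 31, 45] → cuts [31, 37, 51]
  FykX (TTCCGA, off=5): starts [12, 19, 39] → cuts [17, 24, 44]

All cut coordinates (distinct, sorted): [17, 24, 31, 37, 44, 51]

Fragment lengths:
  [0,17): 17 bp
  [17,24): 7 bp
  [24,31): 7 bp
  [31,37): 6 bp
  [37,44): 7 bp
  [44,51): 7 bp
  [51,52): 1 bp

[1,6,7,7,7,7,17]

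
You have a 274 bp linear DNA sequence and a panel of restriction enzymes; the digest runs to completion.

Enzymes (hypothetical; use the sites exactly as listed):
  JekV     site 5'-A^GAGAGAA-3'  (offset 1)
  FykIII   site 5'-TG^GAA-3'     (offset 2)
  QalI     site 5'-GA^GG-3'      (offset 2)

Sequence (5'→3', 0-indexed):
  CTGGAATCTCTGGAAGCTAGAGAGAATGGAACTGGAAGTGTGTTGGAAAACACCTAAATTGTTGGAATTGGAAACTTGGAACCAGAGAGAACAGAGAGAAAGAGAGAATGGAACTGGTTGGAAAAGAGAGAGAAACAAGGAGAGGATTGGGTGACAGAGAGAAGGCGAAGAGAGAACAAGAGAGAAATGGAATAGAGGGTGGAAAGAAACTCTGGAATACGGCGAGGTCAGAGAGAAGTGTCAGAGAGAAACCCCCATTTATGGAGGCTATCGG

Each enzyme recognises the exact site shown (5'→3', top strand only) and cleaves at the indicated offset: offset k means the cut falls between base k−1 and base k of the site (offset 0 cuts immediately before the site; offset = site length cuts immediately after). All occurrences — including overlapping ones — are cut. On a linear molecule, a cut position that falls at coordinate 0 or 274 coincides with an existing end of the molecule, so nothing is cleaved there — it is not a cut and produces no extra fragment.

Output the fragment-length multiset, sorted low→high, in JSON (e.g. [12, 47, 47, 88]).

Scan for sites:
  JekV AGAGAGAA/1: at [18, 83, 92, 100, 126, 155, 168, 178, 229, 242] ⇒ [19, 84, 93, 101, 127, 156, 169, 179, 230, 243]
  FykIII TGGAA/2: at [1, 10, 26, 32, 43, 62, 68, 76, 108, 118, 187, 199, 212] ⇒ [3, 12, 28, 34, 45, 64, 70, 78, 110, 120, 189, 201, 214]
  QalI GAGG/2: at [141, 194, 223, 263] ⇒ [143, 196, 225, 265]

All cut coordinates (distinct, sorted): [3, 12, 19, 28, 34, 45, 64, 70, 78, 84, 93, 101, 110, 120, 127, 143, 156, 169, 179, 189, 196, 201, 214, 225, 230, 243, 265]

Fragments:
  [0,3): 3 bp
  [3,12): 9 bp
  [12,19): 7 bp
  [19,28): 9 bp
  [28,34): 6 bp
  [34,45): 11 bp
  [45,64): 19 bp
  [64,70): 6 bp
  [70,78): 8 bp
  [78,84): 6 bp
  [84,93): 9 bp
  [93,101): 8 bp
  [101,110): 9 bp
  [110,120): 10 bp
  [120,127): 7 bp
  [127,143): 16 bp
  [143,156): 13 bp
  [156,169): 13 bp
  [169,179): 10 bp
  [179,189): 10 bp
  [189,196): 7 bp
  [196,201): 5 bp
  [201,214): 13 bp
  [214,225): 11 bp
  [225,230): 5 bp
  [230,243): 13 bp
  [243,265): 22 bp
  [265,274): 9 bp

[3,5,5,6,6,6,7,7,7,8,8,9,9,9,9,9,10,10,10,11,11,13,13,13,13,16,19,22]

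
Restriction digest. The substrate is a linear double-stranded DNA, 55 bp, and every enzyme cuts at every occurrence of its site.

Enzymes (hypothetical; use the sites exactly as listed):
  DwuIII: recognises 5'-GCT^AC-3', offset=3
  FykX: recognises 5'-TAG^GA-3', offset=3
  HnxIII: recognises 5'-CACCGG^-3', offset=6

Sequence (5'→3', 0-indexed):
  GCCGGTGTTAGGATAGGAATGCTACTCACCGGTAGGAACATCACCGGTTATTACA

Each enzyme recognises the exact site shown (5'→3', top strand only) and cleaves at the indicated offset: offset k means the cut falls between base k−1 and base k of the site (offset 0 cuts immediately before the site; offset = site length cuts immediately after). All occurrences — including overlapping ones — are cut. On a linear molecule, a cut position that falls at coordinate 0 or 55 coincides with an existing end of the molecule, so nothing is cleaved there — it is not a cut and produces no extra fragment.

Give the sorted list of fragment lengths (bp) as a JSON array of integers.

Site scan:
  DwuIII GCTAC/3: at [20] ⇒ [23]
  FykX TAGGA/3: at [8, 13, 32] ⇒ [11, 16, 35]
  HnxIII CACCGG/6: at [26, 41] ⇒ [32, 47]

All cut coordinates (distinct, sorted): [11, 16, 23, 32, 35, 47]

Fragments:
  [0,11): 11 bp
  [11,16): 5 bp
  [16,23): 7 bp
  [23,32): 9 bp
  [32,35): 3 bp
  [35,47): 12 bp
  [47,55): 8 bp

[3,5,7,8,9,11,12]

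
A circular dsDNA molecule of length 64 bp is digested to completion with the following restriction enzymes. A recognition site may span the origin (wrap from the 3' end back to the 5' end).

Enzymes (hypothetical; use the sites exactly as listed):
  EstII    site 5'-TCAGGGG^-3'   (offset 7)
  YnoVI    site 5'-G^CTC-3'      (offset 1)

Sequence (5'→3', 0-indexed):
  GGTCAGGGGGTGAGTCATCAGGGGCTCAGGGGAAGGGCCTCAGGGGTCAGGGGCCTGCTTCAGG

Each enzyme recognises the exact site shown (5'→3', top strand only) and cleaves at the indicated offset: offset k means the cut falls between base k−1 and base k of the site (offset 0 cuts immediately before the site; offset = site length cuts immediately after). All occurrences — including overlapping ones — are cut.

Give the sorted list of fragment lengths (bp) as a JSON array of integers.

[7,7,8,13,14,15]

Scan for sites:
  EstII TCAGGGG/7: at [2, 17, 25, 39, 46, 59] ⇒ [2, 9, 24, 32, 46, 53]
  YnoVI GCTC/1: at [23] ⇒ [24]

All cut coordinates (distinct, sorted): [2, 9, 24, 32, 46, 53]

Fragment lengths:
  2→9: 7 bp
  9→24: 15 bp
  24→32: 8 bp
  32→46: 14 bp
  46→53: 7 bp
  53→2 (wrap): 64-53+2 = 13 bp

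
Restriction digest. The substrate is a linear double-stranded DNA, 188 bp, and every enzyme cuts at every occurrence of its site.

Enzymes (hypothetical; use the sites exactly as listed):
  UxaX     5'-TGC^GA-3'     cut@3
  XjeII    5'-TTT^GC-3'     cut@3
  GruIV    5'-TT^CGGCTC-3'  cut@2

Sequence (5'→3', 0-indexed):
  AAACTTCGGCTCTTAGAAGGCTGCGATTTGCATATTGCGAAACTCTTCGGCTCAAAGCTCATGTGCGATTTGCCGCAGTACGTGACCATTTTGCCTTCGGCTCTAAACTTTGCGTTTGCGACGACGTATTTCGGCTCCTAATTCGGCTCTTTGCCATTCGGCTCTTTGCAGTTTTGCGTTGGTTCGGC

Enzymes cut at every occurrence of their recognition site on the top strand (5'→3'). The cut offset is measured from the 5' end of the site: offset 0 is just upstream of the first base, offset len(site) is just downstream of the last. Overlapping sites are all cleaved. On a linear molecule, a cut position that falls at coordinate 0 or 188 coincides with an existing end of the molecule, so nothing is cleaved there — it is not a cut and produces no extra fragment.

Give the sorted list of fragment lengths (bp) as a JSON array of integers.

Scan for sites:
  UxaX (TGCGA, off=3): starts [21, 35, 63, 116] → cuts [24, 38, 66, 119]
  XjeII (TTTGC, off=3): starts [26, 68, 89, 108, 114, 149, 164, 172] → cuts [29, 71, 92, 111, 117, 152, 167, 175]
  GruIV (TTCGGCTC, off=2): starts [4, 45, 95, 129, 141, 156] → cuts [6, 47, 97, 131, 143, 158]

Pooled cuts: [6, 24, 29, 38, 47, 66, 71, 92, 97, 111, 117, 119, 131, 143, 152, 158, 167, 175]

Fragments:
  [0,6): 6 bp
  [6,24): 18 bp
  [24,29): 5 bp
  [29,38): 9 bp
  [38,47): 9 bp
  [47,66): 19 bp
  [66,71): 5 bp
  [71,92): 21 bp
  [92,97): 5 bp
  [97,111): 14 bp
  [111,117): 6 bp
  [117,119): 2 bp
  [119,131): 12 bp
  [131,143): 12 bp
  [143,152): 9 bp
  [152,158): 6 bp
  [158,167): 9 bp
  [167,175): 8 bp
  [175,188): 13 bp

[2,5,5,5,6,6,6,8,9,9,9,9,12,12,13,14,18,19,21]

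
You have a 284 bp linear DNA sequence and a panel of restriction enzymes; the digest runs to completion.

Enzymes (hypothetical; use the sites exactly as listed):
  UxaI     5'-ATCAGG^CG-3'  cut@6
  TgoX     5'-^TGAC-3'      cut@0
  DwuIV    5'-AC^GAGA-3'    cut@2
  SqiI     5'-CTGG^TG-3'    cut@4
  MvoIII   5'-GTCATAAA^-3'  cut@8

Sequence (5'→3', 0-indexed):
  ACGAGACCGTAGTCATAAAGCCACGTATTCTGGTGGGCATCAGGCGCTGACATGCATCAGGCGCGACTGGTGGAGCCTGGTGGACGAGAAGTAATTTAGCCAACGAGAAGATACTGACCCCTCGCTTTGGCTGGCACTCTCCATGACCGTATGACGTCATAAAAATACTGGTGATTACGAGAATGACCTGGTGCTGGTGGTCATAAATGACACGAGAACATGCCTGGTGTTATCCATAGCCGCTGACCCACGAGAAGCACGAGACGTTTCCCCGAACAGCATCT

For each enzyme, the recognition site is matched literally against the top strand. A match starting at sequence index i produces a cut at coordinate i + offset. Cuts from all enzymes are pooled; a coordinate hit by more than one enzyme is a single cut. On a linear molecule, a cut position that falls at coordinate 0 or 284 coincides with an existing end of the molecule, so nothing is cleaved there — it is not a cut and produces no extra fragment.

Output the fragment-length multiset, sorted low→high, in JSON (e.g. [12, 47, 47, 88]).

[2,3,5,5,6,6,7,8,8,8,8,9,9,10,10,10,11,12,14,14,14,16,17,19,24,29]

Per-enzyme occurrences:
  UxaI ATCAGGCG/6: at [38, 55] ⇒ [44, 61]
  TgoX TGAC/0: at [47, 114, 143, 151, 183, 207, 243] ⇒ [47, 114, 143, 151, 183, 207, 243]
  DwuIV ACGAGA/2: at [0, 83, 102, 176, 211, 249, 258] ⇒ [2, 85, 104, 178, 213, 251, 260]
  SqiI CTGGTG/4: at [29, 66, 76, 167, 187, 193, 223] ⇒ [33, 70, 80, 171, 191, 197, 227]
  MvoIII GTCATAAA/8: at [11, 155, 199] ⇒ [19, 163, 207]

All cut coordinates (distinct, sorted): [2, 19, 33, 44, 47, 61, 70, 80, 85, 104, 114, 143, 151, 163, 171, 178, 183, 191, 197, 207, 213, 227, 243, 251, 260]

Fragments:
  [0,2): 2 bp
  [2,19): 17 bp
  [19,33): 14 bp
  [33,44): 11 bp
  [44,47): 3 bp
  [47,61): 14 bp
  [61,70): 9 bp
  [70,80): 10 bp
  [80,85): 5 bp
  [85,104): 19 bp
  [104,114): 10 bp
  [114,143): 29 bp
  [143,151): 8 bp
  [151,163): 12 bp
  [163,171): 8 bp
  [171,178): 7 bp
  [178,183): 5 bp
  [183,191): 8 bp
  [191,197): 6 bp
  [197,207): 10 bp
  [207,213): 6 bp
  [213,227): 14 bp
  [227,243): 16 bp
  [243,251): 8 bp
  [251,260): 9 bp
  [260,284): 24 bp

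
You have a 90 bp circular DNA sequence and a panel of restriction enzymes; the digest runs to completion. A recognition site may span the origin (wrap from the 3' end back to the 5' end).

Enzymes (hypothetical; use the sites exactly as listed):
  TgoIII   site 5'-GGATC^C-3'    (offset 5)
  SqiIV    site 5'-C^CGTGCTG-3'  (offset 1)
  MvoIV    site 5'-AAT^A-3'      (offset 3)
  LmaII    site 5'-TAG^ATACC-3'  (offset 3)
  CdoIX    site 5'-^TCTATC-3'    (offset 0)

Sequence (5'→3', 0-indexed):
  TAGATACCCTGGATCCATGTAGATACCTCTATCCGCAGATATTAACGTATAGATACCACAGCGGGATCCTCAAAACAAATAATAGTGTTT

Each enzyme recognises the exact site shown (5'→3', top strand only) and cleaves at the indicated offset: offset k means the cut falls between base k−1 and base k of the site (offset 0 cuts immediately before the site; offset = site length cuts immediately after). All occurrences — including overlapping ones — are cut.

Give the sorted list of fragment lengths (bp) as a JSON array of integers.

[3,5,7,10,12,12,16,25]

Scan for sites:
  TgoIII GGATCC/5: at [10, 63] ⇒ [15, 68]
  SqiIV (CCGTGCTG, off=1): no sites
  MvoIV AATA/3: at [77, 80] ⇒ [80, 83]
  LmaII TAGATACC/3: at [0, 19, 49] ⇒ [3, 22, 52]
  CdoIX TCTATC/0: at [27] ⇒ [27]

All cut coordinates (distinct, sorted): [3, 15, 22, 27, 52, 68, 80, 83]

Fragment lengths:
  3→15: 12 bp
  15→22: 7 bp
  22→27: 5 bp
  27→52: 25 bp
  52→68: 16 bp
  68→80: 12 bp
  80→83: 3 bp
  83→3 (wrap): 90-83+3 = 10 bp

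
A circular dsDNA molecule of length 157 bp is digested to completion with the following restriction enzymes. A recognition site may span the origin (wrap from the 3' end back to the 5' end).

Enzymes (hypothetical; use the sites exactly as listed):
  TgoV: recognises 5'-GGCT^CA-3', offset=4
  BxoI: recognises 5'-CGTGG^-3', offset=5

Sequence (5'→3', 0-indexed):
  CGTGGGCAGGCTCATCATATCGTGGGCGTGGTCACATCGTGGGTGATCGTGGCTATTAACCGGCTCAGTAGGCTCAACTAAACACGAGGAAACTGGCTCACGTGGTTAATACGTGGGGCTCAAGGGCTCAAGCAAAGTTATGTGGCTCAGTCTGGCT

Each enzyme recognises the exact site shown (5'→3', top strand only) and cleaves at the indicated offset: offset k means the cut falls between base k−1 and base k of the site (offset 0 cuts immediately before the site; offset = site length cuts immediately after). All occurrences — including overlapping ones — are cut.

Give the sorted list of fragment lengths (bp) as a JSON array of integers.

[4,6,7,7,8,9,10,11,11,13,13,15,19,24]

Per-enzyme occurrences:
  TgoV (GGCTCA, off=4): starts [8, 61, 70, 94, 116, 124, 143] → cuts [12, 65, 74, 98, 120, 128, 147]
  BxoI (CGTGG, off=5): starts [0, 20, 26, 37, 47, 100, 111] → cuts [5, 25, 31, 42, 52, 105, 116]

Pooled cuts: [5, 12, 25, 31, 42, 52, 65, 74, 98, 105, 116, 120, 128, 147]

Fragment lengths:
  5→12: 7 bp
  12→25: 13 bp
  25→31: 6 bp
  31→42: 11 bp
  42→52: 10 bp
  52→65: 13 bp
  65→74: 9 bp
  74→98: 24 bp
  98→105: 7 bp
  105→116: 11 bp
  116→120: 4 bp
  120→128: 8 bp
  128→147: 19 bp
  147→5 (wrap): 157-147+5 = 15 bp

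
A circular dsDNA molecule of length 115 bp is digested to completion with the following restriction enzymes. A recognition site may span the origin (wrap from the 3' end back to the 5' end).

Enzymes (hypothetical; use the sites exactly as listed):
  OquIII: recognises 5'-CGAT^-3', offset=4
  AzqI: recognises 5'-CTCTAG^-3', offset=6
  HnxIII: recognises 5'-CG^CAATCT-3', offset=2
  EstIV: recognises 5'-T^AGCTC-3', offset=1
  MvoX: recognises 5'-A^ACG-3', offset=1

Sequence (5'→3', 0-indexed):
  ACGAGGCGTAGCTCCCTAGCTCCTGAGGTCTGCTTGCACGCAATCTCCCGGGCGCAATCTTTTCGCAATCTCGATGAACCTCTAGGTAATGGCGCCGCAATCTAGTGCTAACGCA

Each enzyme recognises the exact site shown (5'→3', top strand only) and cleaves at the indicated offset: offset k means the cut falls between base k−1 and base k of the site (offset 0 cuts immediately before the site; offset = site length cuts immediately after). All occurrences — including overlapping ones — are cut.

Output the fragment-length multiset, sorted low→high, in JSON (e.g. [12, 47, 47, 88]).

[5,8,9,10,10,11,12,13,14,23]

Per-enzyme occurrences:
  OquIII (CGAT, off=4): starts [71] → cuts [75]
  AzqI (CTCTAG, off=6): starts [79] → cuts [85]
  HnxIII (CGCAATCT, off=2): starts [38, 52, 63, 95] → cuts [40, 54, 65, 97]
  EstIV (TAGCTC, off=1): starts [8, 16] → cuts [9, 17]
  MvoX (AACG, off=1): starts [109, 114] → cuts [0, 110]

Pooled cuts: [0, 9, 17, 40, 54, 65, 75, 85, 97, 110]

Fragments:
  0→9: 9 bp
  9→17: 8 bp
  17→40: 23 bp
  40→54: 14 bp
  54→65: 11 bp
  65→75: 10 bp
  75→85: 10 bp
  85→97: 12 bp
  97→110: 13 bp
  110→0 (wrap): 115-110+0 = 5 bp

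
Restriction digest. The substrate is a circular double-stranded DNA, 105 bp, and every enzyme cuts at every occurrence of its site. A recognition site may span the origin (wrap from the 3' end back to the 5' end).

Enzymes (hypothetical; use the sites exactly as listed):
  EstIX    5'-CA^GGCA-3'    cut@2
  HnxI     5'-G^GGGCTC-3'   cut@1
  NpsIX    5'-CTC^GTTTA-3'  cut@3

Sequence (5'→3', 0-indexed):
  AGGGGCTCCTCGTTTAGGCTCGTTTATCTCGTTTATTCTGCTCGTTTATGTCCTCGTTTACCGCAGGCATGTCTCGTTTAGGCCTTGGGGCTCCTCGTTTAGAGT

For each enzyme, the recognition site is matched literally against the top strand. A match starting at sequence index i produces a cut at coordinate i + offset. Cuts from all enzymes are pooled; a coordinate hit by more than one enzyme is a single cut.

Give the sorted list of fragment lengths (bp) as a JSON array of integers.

[9,9,9,10,10,10,11,12,12,13]

Per-enzyme occurrences:
  EstIX CAGGCA/2: at [63] ⇒ [65]
  HnxI GGGGCTC/1: at [1, 86] ⇒ [2, 87]
  NpsIX CTCGTTTA/3: at [8, 18, 27, 40, 52, 72, 93] ⇒ [11, 21, 30, 43, 55, 75, 96]

All cut coordinates (distinct, sorted): [2, 11, 21, 30, 43, 55, 65, 75, 87, 96]

Fragments:
  2→11: 9 bp
  11→21: 10 bp
  21→30: 9 bp
  30→43: 13 bp
  43→55: 12 bp
  55→65: 10 bp
  65→75: 10 bp
  75→87: 12 bp
  87→96: 9 bp
  96→2 (wrap): 105-96+2 = 11 bp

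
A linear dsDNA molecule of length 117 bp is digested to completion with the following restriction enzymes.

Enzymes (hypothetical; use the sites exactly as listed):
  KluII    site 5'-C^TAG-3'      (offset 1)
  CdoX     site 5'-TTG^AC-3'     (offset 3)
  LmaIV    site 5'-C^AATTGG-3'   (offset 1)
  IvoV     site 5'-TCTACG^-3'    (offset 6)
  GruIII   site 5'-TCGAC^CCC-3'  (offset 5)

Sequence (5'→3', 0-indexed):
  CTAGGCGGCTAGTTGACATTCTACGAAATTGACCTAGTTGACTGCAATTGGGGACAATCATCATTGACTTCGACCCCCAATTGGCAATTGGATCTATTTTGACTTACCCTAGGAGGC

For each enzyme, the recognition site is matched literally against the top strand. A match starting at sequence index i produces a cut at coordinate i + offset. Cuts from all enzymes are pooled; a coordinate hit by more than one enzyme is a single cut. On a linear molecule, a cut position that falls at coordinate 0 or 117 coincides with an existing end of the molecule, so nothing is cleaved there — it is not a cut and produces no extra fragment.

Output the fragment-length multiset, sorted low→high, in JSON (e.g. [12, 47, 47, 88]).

[1,3,4,5,6,6,6,7,8,8,8,8,10,16,21]

Site scan:
  KluII (CTAG, off=1): starts [0, 8, 33, 108] → cuts [1, 9, 34, 109]
  CdoX (TTGAC, off=3): starts [12, 28, 37, 63, 98] → cuts [15, 31, 40, 66, 101]
  LmaIV (CAATTGG, off=1): starts [44, 77, 84] → cuts [45, 78, 85]
  IvoV (TCTACG, off=6): starts [19] → cuts [25]
  GruIII (TCGACCCC, off=5): starts [69] → cuts [74]

Pooled cuts: [1, 9, 15, 25, 31, 34, 40, 45, 66, 74, 78, 85, 101, 109]

Fragments:
  [0,1): 1 bp
  [1,9): 8 bp
  [9,15): 6 bp
  [15,25): 10 bp
  [25,31): 6 bp
  [31,34): 3 bp
  [34,40): 6 bp
  [40,45): 5 bp
  [45,66): 21 bp
  [66,74): 8 bp
  [74,78): 4 bp
  [78,85): 7 bp
  [85,101): 16 bp
  [101,109): 8 bp
  [109,117): 8 bp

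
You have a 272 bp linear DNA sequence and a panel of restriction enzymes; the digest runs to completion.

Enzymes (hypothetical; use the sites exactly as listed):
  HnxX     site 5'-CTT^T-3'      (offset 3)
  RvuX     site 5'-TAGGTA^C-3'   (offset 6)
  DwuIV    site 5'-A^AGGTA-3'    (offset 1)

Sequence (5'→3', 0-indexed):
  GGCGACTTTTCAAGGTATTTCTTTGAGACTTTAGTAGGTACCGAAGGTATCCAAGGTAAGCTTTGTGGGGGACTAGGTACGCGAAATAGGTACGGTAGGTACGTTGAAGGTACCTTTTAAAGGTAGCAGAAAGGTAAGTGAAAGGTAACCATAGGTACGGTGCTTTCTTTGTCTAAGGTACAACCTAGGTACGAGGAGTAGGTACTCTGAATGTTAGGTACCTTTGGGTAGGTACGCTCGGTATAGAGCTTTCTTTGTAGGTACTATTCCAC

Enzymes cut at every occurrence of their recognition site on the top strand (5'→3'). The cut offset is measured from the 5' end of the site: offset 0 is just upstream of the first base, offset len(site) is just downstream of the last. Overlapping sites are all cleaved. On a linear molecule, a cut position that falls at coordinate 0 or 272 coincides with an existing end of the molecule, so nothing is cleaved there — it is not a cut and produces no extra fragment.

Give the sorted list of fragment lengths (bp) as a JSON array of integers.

[4,4,4,4,4,4,6,6,8,8,8,8,9,9,9,9,9,10,10,11,11,11,13,13,15,16,16,16,17]

Site scan:
  HnxX CTTT/3: at [5, 20, 28, 60, 113, 162, 166, 221, 248, 252] ⇒ [8, 23, 31, 63, 116, 165, 169, 224, 251, 255]
  RvuX TAGGTAC/6: at [34, 73, 86, 95, 151, 185, 198, 214, 228, 257] ⇒ [40, 79, 92, 101, 157, 191, 204, 220, 234, 263]
  DwuIV AAGGTA/1: at [11, 43, 52, 106, 119, 130, 141, 174] ⇒ [12, 44, 53, 107, 120, 131, 142, 175]

All cut coordinates (distinct, sorted): [8, 12, 23, 31, 40, 44, 53, 63, 79, 92, 101, 107, 116, 120, 131, 142, 157, 165, 169, 175, 191, 204, 220, 224, 234, 251, 255, 263]

Fragments:
  [0,8): 8 bp
  [8,12): 4 bp
  [12,23): 11 bp
  [23,31): 8 bp
  [31,40): 9 bp
  [40,44): 4 bp
  [44,53): 9 bp
  [53,63): 10 bp
  [63,79): 16 bp
  [79,92): 13 bp
  [92,101): 9 bp
  [101,107): 6 bp
  [107,116): 9 bp
  [116,120): 4 bp
  [120,131): 11 bp
  [131,142): 11 bp
  [142,157): 15 bp
  [157,165): 8 bp
  [165,169): 4 bp
  [169,175): 6 bp
  [175,191): 16 bp
  [191,204): 13 bp
  [204,220): 16 bp
  [220,224): 4 bp
  [224,234): 10 bp
  [234,251): 17 bp
  [251,255): 4 bp
  [255,263): 8 bp
  [263,272): 9 bp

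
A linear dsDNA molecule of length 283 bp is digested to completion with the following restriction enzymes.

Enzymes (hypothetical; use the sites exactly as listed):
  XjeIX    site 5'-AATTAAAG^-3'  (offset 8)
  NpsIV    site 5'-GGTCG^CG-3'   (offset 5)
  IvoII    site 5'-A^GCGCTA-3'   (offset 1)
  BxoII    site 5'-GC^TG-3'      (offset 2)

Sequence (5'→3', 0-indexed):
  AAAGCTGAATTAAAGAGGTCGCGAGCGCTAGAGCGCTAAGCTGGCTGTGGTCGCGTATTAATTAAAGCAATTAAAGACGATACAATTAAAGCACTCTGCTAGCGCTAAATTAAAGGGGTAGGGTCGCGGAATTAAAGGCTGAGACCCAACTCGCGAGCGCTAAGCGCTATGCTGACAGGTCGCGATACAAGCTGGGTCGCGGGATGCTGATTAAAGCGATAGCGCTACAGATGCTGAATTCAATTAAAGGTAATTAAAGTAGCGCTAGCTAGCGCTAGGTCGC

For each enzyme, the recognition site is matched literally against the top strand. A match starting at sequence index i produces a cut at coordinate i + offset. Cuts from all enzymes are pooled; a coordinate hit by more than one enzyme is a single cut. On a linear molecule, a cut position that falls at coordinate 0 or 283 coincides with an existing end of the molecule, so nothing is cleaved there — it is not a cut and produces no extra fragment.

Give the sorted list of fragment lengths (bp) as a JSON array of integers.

Per-enzyme occurrences:
  XjeIX (AATTAAAG, off=8): starts [7, 59, 68, 83, 107, 129, 241, 251] → cuts [15, 67, 76, 91, 115, 137, 249, 259]
  NpsIV (GGTCGCG, off=5): starts [16, 48, 121, 177, 194] → cuts [21, 53, 126, 182, 199]
  IvoII (AGCGCTA, off=1): starts [23, 31, 100, 155, 162, 220, 260, 270] → cuts [24, 32, 101, 156, 163, 221, 261, 271]
  BxoII (GCTG, off=2): starts [3, 39, 43, 137, 170, 190, 205, 232] → cuts [5, 41, 45, 139, 172, 192, 207, 234]

All cut coordinates (distinct, sorted): [5, 15, 21, 24, 32, 41, 45, 53, 67, 76, 91, 101, 115, 126, 137, 139, 156, 163, 172, 182, 192, 199, 207, 221, 234, 249, 259, 261, 271]

Fragments:
  [0,5): 5 bp
  [5,15): 10 bp
  [15,21): 6 bp
  [21,24): 3 bp
  [24,32): 8 bp
  [32,41): 9 bp
  [41,45): 4 bp
  [45,53): 8 bp
  [53,67): 14 bp
  [67,76): 9 bp
  [76,91): 15 bp
  [91,101): 10 bp
  [101,115): 14 bp
  [115,126): 11 bp
  [126,137): 11 bp
  [137,139): 2 bp
  [139,156): 17 bp
  [156,163): 7 bp
  [163,172): 9 bp
  [172,182): 10 bp
  [182,192): 10 bp
  [192,199): 7 bp
  [199,207): 8 bp
  [207,221): 14 bp
  [221,234): 13 bp
  [234,249): 15 bp
  [249,259): 10 bp
  [259,261): 2 bp
  [261,271): 10 bp
  [271,283): 12 bp

[2,2,3,4,5,6,7,7,8,8,8,9,9,9,10,10,10,10,10,10,11,11,12,13,14,14,14,15,15,17]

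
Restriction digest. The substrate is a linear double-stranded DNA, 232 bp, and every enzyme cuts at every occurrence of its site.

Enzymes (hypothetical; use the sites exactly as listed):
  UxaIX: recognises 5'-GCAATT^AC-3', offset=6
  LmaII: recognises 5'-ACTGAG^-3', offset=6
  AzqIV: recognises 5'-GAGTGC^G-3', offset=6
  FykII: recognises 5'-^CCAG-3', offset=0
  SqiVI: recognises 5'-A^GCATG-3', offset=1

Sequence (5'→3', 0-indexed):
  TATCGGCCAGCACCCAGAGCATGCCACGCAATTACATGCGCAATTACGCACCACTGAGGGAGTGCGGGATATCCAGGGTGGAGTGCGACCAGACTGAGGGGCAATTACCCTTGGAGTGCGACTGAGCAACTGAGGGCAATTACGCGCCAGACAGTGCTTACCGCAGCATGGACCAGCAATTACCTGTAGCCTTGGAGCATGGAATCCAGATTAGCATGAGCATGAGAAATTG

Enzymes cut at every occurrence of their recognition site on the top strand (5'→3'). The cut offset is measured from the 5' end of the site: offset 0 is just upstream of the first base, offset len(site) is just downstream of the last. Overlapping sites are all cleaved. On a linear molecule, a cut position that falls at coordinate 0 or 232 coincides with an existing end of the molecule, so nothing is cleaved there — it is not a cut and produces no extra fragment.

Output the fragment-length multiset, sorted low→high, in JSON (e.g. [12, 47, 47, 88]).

[2,5,5,6,6,7,7,7,7,7,7,8,8,8,9,9,10,12,13,13,13,14,15,15,19]

Site scan:
  UxaIX (GCAATTAC, off=6): starts [27, 39, 100, 135, 175] → cuts [33, 45, 106, 141, 181]
  LmaII (ACTGAG, off=6): starts [52, 92, 120, 128] → cuts [58, 98, 126, 134]
  AzqIV (GAGTGCG, off=6): starts [59, 80, 113] → cuts [65, 86, 119]
  FykII (CCAG, off=0): starts [6, 13, 72, 88, 146, 172, 205] → cuts [6, 13, 72, 88, 146, 172, 205]
  SqiVI (AGCATG, off=1): starts [17, 164, 195, 212, 218] → cuts [18, 165, 196, 213, 219]

Pooled cuts: [6, 13, 18, 33, 45, 58, 65, 72, 86, 88, 98, 106, 119, 126, 134, 141, 146, 165, 172, 181, 196, 205, 213, 219]

Fragment lengths:
  [0,6): 6 bp
  [6,13): 7 bp
  [13,18): 5 bp
  [18,33): 15 bp
  [33,45): 12 bp
  [45,58): 13 bp
  [58,65): 7 bp
  [65,72): 7 bp
  [72,86): 14 bp
  [86,88): 2 bp
  [88,98): 10 bp
  [98,106): 8 bp
  [106,119): 13 bp
  [119,126): 7 bp
  [126,134): 8 bp
  [134,141): 7 bp
  [141,146): 5 bp
  [146,165): 19 bp
  [165,172): 7 bp
  [172,181): 9 bp
  [181,196): 15 bp
  [196,205): 9 bp
  [205,213): 8 bp
  [213,219): 6 bp
  [219,232): 13 bp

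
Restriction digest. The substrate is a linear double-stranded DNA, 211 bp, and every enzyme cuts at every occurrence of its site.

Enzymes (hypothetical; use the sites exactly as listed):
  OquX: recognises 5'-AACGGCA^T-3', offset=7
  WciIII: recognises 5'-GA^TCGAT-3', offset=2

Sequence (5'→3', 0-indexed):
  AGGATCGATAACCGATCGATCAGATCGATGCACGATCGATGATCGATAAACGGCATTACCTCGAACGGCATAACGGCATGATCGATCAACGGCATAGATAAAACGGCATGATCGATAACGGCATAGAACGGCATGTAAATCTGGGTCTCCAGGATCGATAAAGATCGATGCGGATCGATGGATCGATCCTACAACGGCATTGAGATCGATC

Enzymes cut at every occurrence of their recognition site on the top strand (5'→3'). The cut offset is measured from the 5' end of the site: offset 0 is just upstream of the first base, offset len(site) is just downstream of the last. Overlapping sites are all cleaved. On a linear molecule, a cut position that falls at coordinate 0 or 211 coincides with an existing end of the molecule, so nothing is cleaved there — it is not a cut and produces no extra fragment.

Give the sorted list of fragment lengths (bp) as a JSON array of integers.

[3,3,4,6,6,7,8,8,9,10,10,10,11,11,12,13,13,14,15,17,21]

Site scan:
  OquX AACGGCAT/7: at [48, 63, 71, 87, 101, 116, 126, 192] ⇒ [55, 70, 78, 94, 108, 123, 133, 199]
  WciIII GATCGAT/2: at [2, 13, 22, 33, 40, 79, 109, 152, 162, 172, 180, 203] ⇒ [4, 15, 24, 35, 42, 81, 111, 154, 164, 174, 182, 205]

Pooled cuts: [4, 15, 24, 35, 42, 55, 70, 78, 81, 94, 108, 111, 123, 133, 154, 164, 174, 182, 199, 205]

Fragment lengths:
  [0,4): 4 bp
  [4,15): 11 bp
  [15,24): 9 bp
  [24,35): 11 bp
  [35,42): 7 bp
  [42,55): 13 bp
  [55,70): 15 bp
  [70,78): 8 bp
  [78,81): 3 bp
  [81,94): 13 bp
  [94,108): 14 bp
  [108,111): 3 bp
  [111,123): 12 bp
  [123,133): 10 bp
  [133,154): 21 bp
  [154,164): 10 bp
  [164,174): 10 bp
  [174,182): 8 bp
  [182,199): 17 bp
  [199,205): 6 bp
  [205,211): 6 bp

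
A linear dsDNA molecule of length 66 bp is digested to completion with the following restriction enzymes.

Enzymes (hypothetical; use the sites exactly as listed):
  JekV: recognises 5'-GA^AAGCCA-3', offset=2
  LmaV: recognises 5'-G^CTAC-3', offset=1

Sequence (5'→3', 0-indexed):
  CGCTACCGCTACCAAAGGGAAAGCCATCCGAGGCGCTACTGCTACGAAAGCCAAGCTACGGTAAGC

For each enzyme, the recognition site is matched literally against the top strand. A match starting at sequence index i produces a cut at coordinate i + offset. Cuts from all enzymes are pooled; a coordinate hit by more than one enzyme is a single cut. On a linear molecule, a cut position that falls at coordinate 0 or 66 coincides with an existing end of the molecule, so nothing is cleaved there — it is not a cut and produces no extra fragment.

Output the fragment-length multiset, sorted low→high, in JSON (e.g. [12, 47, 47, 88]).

[2,6,6,6,8,11,12,15]

Scan for sites:
  JekV GAAAGCCA/2: at [18, 45] ⇒ [20, 47]
  LmaV GCTAC/1: at [1, 7, 34, 40, 54] ⇒ [2, 8, 35, 41, 55]

All cut coordinates (distinct, sorted): [2, 8, 20, 35, 41, 47, 55]

Fragment lengths:
  [0,2): 2 bp
  [2,8): 6 bp
  [8,20): 12 bp
  [20,35): 15 bp
  [35,41): 6 bp
  [41,47): 6 bp
  [47,55): 8 bp
  [55,66): 11 bp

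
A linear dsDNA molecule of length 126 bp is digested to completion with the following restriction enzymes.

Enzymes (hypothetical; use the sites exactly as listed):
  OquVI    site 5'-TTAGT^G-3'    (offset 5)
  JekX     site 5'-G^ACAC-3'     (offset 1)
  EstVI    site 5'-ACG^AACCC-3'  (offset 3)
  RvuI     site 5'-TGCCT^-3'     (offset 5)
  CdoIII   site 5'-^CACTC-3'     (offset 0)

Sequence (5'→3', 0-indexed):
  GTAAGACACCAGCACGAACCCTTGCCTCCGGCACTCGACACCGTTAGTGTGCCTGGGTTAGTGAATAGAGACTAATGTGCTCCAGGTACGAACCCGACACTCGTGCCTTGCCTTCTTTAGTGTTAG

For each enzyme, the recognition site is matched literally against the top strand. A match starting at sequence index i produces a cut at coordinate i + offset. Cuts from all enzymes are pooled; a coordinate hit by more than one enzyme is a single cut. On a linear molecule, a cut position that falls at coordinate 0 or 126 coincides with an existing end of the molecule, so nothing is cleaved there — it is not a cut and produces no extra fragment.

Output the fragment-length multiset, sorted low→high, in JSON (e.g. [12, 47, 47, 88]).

Per-enzyme occurrences:
  OquVI (TTAGTG, off=5): starts [43, 57, 116] → cuts [48, 62, 121]
  JekX (GACAC, off=1): starts [4, 36, 95] → cuts [5, 37, 96]
  EstVI (ACGAACCC, off=3): starts [13, 87] → cuts [16, 90]
  RvuI (TGCCT, off=5): starts [22, 49, 103, 108] → cuts [27, 54, 108, 113]
  CdoIII (CACTC, off=0): starts [31, 97] → cuts [31, 97]

All cut coordinates (distinct, sorted): [5, 16, 27, 31, 37, 48, 54, 62, 90, 96, 97, 108, 113, 121]

Fragments:
  [0,5): 5 bp
  [5,16): 11 bp
  [16,27): 11 bp
  [27,31): 4 bp
  [31,37): 6 bp
  [37,48): 11 bp
  [48,54): 6 bp
  [54,62): 8 bp
  [62,90): 28 bp
  [90,96): 6 bp
  [96,97): 1 bp
  [97,108): 11 bp
  [108,113): 5 bp
  [113,121): 8 bp
  [121,126): 5 bp

[1,4,5,5,5,6,6,6,8,8,11,11,11,11,28]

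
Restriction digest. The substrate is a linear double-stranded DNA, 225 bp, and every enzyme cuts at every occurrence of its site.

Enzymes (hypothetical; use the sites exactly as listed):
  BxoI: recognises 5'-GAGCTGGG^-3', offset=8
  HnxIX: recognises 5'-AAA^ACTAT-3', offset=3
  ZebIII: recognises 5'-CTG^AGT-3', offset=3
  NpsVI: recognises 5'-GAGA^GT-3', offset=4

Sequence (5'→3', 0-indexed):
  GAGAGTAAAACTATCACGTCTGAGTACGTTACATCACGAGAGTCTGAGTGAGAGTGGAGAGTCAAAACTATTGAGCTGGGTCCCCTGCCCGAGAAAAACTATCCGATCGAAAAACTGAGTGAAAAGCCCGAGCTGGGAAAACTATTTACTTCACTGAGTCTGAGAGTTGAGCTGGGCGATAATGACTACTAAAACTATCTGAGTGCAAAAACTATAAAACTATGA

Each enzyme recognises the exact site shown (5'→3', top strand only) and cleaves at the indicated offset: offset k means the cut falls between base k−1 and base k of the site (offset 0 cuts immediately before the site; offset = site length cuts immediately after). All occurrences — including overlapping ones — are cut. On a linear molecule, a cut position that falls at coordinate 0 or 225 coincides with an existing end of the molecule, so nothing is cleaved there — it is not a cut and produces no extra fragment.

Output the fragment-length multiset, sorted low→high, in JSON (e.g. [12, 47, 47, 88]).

Scan for sites:
  BxoI (GAGCTGGG, off=8): starts [72, 129, 168] → cuts [80, 137, 176]
  HnxIX (AAAACTAT, off=3): starts [6, 63, 94, 137, 190, 207, 215] → cuts [9, 66, 97, 140, 193, 210, 218]
  ZebIII (CTGAGT, off=3): starts [19, 43, 114, 153, 198] → cuts [22, 46, 117, 156, 201]
  NpsVI (GAGAGT, off=4): starts [0, 37, 49, 56, 161] → cuts [4, 41, 53, 60, 165]

All cut coordinates (distinct, sorted): [4, 9, 22, 41, 46, 53, 60, 66, 80, 97, 117, 137, 140, 156, 165, 176, 193, 201, 210, 218]

Fragment lengths:
  [0,4): 4 bp
  [4,9): 5 bp
  [9,22): 13 bp
  [22,41): 19 bp
  [41,46): 5 bp
  [46,53): 7 bp
  [53,60): 7 bp
  [60,66): 6 bp
  [66,80): 14 bp
  [80,97): 17 bp
  [97,117): 20 bp
  [117,137): 20 bp
  [137,140): 3 bp
  [140,156): 16 bp
  [156,165): 9 bp
  [165,176): 11 bp
  [176,193): 17 bp
  [193,201): 8 bp
  [201,210): 9 bp
  [210,218): 8 bp
  [218,225): 7 bp

[3,4,5,5,6,7,7,7,8,8,9,9,11,13,14,16,17,17,19,20,20]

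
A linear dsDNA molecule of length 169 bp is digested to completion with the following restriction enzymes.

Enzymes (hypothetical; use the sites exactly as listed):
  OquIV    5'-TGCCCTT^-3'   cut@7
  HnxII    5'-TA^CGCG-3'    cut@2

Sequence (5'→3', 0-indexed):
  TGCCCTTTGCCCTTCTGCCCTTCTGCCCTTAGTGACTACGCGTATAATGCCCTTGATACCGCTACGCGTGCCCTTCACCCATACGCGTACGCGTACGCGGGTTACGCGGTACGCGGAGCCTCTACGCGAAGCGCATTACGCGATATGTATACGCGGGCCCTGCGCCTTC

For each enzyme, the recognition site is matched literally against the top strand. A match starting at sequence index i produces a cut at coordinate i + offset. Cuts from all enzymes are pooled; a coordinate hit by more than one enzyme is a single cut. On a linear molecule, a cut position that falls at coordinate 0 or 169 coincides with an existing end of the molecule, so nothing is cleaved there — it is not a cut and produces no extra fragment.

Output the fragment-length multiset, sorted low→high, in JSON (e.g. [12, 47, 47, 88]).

Per-enzyme occurrences:
  OquIV (TGCCCTT, off=7): starts [0, 7, 15, 23, 47, 68] → cuts [7, 14, 22, 30, 54, 75]
  HnxII (TACGCG, off=2): starts [36, 62, 81, 87, 93, 102, 109, 122, 136, 149] → cuts [38, 64, 83, 89, 95, 104, 111, 124, 138, 151]

Pooled cuts: [7, 14, 22, 30, 38, 54, 64, 75, 83, 89, 95, 104, 111, 124, 138, 151]

Fragment lengths:
  [0,7): 7 bp
  [7,14): 7 bp
  [14,22): 8 bp
  [22,30): 8 bp
  [30,38): 8 bp
  [38,54): 16 bp
  [54,64): 10 bp
  [64,75): 11 bp
  [75,83): 8 bp
  [83,89): 6 bp
  [89,95): 6 bp
  [95,104): 9 bp
  [104,111): 7 bp
  [111,124): 13 bp
  [124,138): 14 bp
  [138,151): 13 bp
  [151,169): 18 bp

[6,6,7,7,7,8,8,8,8,9,10,11,13,13,14,16,18]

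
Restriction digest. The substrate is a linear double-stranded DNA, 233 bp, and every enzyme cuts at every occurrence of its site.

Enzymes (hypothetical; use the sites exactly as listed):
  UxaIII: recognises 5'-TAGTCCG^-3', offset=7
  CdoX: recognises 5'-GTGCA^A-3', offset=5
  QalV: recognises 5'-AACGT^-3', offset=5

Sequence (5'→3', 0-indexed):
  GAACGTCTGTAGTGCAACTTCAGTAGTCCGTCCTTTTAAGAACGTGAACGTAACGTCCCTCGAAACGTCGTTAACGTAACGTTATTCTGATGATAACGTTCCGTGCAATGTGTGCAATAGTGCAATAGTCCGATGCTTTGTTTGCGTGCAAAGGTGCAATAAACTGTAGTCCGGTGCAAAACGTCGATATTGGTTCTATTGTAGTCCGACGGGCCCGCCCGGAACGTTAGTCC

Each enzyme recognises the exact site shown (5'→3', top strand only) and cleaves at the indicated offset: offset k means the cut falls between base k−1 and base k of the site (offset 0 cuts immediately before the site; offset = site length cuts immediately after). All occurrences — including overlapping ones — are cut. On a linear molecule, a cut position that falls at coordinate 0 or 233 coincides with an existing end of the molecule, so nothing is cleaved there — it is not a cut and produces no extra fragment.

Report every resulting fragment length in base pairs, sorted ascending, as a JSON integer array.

Scan for sites:
  UxaIII TAGTCCG/7: at [23, 125, 166, 201] ⇒ [30, 132, 173, 208]
  CdoX GTGCAA/5: at [11, 102, 111, 119, 145, 153, 173] ⇒ [16, 107, 116, 124, 150, 158, 178]
  QalV AACGT/5: at [1, 40, 46, 51, 63, 72, 77, 94, 179, 222] ⇒ [6, 45, 51, 56, 68, 77, 82, 99, 184, 227]

All cut coordinates (distinct, sorted): [6, 16, 30, 45, 51, 56, 68, 77, 82, 99, 107, 116, 124, 132, 150, 158, 173, 178, 184, 208, 227]

Fragment lengths:
  [0,6): 6 bp
  [6,16): 10 bp
  [16,30): 14 bp
  [30,45): 15 bp
  [45,51): 6 bp
  [51,56): 5 bp
  [56,68): 12 bp
  [68,77): 9 bp
  [77,82): 5 bp
  [82,99): 17 bp
  [99,107): 8 bp
  [107,116): 9 bp
  [116,124): 8 bp
  [124,132): 8 bp
  [132,150): 18 bp
  [150,158): 8 bp
  [158,173): 15 bp
  [173,178): 5 bp
  [178,184): 6 bp
  [184,208): 24 bp
  [208,227): 19 bp
  [227,233): 6 bp

[5,5,5,6,6,6,6,8,8,8,8,9,9,10,12,14,15,15,17,18,19,24]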